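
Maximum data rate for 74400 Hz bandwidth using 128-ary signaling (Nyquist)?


Rate = 2 * B * log2(M) = 2 * 74400 * 7.0 = 1041600.0

1041600.0 bps


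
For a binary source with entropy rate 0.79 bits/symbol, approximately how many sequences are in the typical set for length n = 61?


log2|A_typical| = nH = 61 * 0.79 = 48.19, so |A_typical| ~ 2^48.19 = 3.211e+14

3.211e+14


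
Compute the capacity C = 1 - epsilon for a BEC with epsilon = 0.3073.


C = 1 - epsilon = 1 - 0.3073 = 0.6927

0.6927 bits


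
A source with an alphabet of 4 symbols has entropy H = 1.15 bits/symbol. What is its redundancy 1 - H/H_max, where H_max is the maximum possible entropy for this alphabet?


H_max = log2(K) = log2(4) = 2.0 bits/symbol. Redundancy = 1 - H/H_max = 1 - 1.15/2.0 = 1 - 0.575 = 0.425

0.425


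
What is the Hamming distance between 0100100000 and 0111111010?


Count differing positions: . . ^ ^ . ^ ^ . ^ . = 5 differences

5


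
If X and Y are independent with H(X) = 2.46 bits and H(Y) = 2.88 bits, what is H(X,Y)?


For independent variables, H(X,Y) = H(X) + H(Y) = 2.46 + 2.88 = 5.34

5.34 bits


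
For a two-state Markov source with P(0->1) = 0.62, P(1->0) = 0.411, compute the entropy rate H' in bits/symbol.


Stationary distribution: pi_0 = p10/(p01+p10) = 0.3986, pi_1 = 0.6014. Entropy rate H' = pi_0*H(p01) + pi_1*H(p10) = 0.3986*0.958 + 0.6014*0.977 = 0.9695

0.9695 bits/symbol


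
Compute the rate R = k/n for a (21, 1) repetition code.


Rate = k/n = 1/21

1/21


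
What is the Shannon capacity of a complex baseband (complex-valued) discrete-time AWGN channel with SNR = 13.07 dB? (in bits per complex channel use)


SNR_linear = 10^(13.07/10) = 20.2768; C = log2(1 + SNR_linear) = log2(1 + 20.2768) = 4.4112

4.4112 bits/channel use


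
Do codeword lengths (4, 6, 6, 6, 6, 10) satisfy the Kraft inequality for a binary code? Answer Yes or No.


Kraft sum = sum(2^(-l_i)) = 0.126, need <= 1. Result: satisfied (a binary prefix-free code with these lengths exists)

Yes


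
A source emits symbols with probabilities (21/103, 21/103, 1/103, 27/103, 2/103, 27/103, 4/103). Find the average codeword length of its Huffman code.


Huffman construction (repeatedly merge the two least-probable nodes; each merge adds 1 bit to every symbol beneath it): 1/103 + 2/103 = 3/103; 3/103 + 4/103 = 7/103; 7/103 + 21/103 = 28/103; 21/103 + 27/103 = 48/103; 27/103 + 28/103 = 55/103; 48/103 + 55/103 = 1. Resulting codeword lengths (in the order the probabilities were given): (3, 2, 5, 2, 5, 2, 4). L_avg = sum(p_i * l_i) = 21/103*3 + 21/103*2 + 1/103*5 + 27/103*2 + 2/103*5 + 27/103*2 + 4/103*4 = 244/103 = 2.3689

2.3689 bits


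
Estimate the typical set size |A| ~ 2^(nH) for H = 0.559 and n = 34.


log2|A_typical| = nH = 34 * 0.559 = 19.006, so |A_typical| ~ 2^19.006 = 5.265e+05

5.265e+05


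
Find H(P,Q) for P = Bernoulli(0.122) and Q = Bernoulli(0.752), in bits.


H(P,Q) = -p*log2(q) - (1-p)*log2(1-q). -0.122*log2(0.752) = 0.050166; -0.878*log2(0.248) = 1.766174. H(P,Q) = 0.050166 + 1.766174 = 1.8163

1.8163 bits


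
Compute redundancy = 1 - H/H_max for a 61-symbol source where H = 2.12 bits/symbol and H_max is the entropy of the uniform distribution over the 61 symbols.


H_max = log2(K) = log2(61) = 5.9307 bits/symbol. Redundancy = 1 - H/H_max = 1 - 2.12/5.9307 = 1 - 0.3575 = 0.6425

0.6425


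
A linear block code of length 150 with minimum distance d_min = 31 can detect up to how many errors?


Detection capability = d_min - 1 = 31 - 1 = 30

30 errors


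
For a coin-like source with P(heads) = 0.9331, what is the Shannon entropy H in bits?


H = -p*log2(p) - (1-p)*log2(1-p). -0.9331*log2(0.9331) = 0.093213; -0.0669*log2(0.0669) = 0.261034. H = 0.093213 + 0.261034 = 0.3542

0.3542 bits


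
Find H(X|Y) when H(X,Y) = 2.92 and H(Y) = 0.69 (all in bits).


H(X|Y) = H(X,Y) - H(Y) = 2.92 - 0.69 = 2.23

2.23 bits


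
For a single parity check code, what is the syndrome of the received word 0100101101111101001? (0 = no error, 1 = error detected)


Syndrome = XOR of all bits = 0 XOR 1 XOR 0 XOR 0 XOR 1 XOR 0 XOR 1 XOR 1 XOR 0 XOR 1 XOR 1 XOR 1 XOR 1 XOR 1 XOR 0 XOR 1 XOR 0 XOR 0 XOR 1 = 1

1


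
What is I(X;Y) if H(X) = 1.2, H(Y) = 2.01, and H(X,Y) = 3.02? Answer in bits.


I(X;Y) = H(X) + H(Y) - H(X,Y) = 1.2 + 2.01 - 3.02 = 0.19

0.19 bits


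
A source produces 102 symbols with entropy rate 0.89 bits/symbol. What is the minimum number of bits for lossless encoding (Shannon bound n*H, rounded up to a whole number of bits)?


Minimum bits >= n * H = 102 * 0.89 = 90.78, rounded up to a whole number of bits = 91

91 bits


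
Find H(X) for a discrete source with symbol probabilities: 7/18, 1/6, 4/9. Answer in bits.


H = -sum(p_i * log2(p_i)). Terms: -(7/18)*log2(7/18) = 0.529888; -(1/6)*log2(1/6) = 0.430827; -(4/9)*log2(4/9) = 0.519967. H = 0.529888 + 0.430827 + 0.519967 = 1.4807

1.4807 bits


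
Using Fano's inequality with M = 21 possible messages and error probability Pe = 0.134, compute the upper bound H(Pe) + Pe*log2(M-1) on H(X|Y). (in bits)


H(Pe) = -Pe*log2(Pe) - (1-Pe)*log2(1-Pe) = -0.134*log2(0.134) - 0.866*log2(0.866) = 0.388559 + 0.179748 = 0.5683. Pe*log2(M-1) = 0.134*log2(20) = 0.579138. Bound = H(Pe) + Pe*log2(M-1) = 0.388559 + 0.179748 + 0.579138 = 1.1474

1.1474 bits


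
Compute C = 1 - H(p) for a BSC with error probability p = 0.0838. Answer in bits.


H(p) = -p*log2(p) - (1-p)*log2(1-p) = -0.0838*log2(0.0838) - 0.9162*log2(0.9162) = 0.299745 + 0.115684 = 0.4154. C = 1 - H(p) = 1 - 0.4154 = 0.5846

0.5846 bits


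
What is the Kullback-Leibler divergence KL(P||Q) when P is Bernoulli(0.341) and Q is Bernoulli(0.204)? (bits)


KL = p*log2(p/q) + (1-p)*log2((1-p)/(1-q)) = 0.341*log2(0.341/0.204) + 0.659*log2(0.659/0.796) = 0.0732

0.0732 bits


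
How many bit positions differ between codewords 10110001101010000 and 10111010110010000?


Count differing positions: . . . . ^ . ^ ^ . ^ ^ . . . . . . = 5 differences

5


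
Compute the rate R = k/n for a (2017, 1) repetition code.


Rate = k/n = 1/2017

1/2017


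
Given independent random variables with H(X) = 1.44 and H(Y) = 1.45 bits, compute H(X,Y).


For independent variables, H(X,Y) = H(X) + H(Y) = 1.44 + 1.45 = 2.89

2.89 bits


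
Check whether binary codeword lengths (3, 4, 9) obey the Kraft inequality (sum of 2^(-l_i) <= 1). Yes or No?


Kraft sum = sum(2^(-l_i)) = 0.1895, need <= 1. Result: satisfied (a binary prefix-free code with these lengths exists)

Yes


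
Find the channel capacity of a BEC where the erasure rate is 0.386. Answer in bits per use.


C = 1 - epsilon = 1 - 0.386 = 0.614

0.614 bits


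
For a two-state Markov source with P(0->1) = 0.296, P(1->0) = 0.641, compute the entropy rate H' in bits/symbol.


Stationary distribution: pi_0 = p10/(p01+p10) = 0.6841, pi_1 = 0.3159. Entropy rate H' = pi_0*H(p01) + pi_1*H(p10) = 0.6841*0.8763 + 0.3159*0.9418 = 0.897

0.897 bits/symbol


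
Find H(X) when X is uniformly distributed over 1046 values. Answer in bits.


H = log2(n) = log2(1046) = 10.0307

10.0307 bits


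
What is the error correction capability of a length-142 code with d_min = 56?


Correction capability = floor((d-1)/2) = floor((56-1)/2) = 27

27 errors


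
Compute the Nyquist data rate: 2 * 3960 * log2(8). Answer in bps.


Rate = 2 * B * log2(M) = 2 * 3960 * 3.0 = 23760.0

23760.0 bps


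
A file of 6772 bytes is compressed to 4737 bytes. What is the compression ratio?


Ratio = original / compressed = 6772 / 4737 = 1.4296

1.4296


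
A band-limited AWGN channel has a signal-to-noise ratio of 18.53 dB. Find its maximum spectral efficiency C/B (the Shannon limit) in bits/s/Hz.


SNR_linear = 10^(18.53/10) = 71.2853; C/B = log2(1 + SNR_linear) = log2(1 + 71.2853) = 6.1756

6.1756 bits/s/Hz


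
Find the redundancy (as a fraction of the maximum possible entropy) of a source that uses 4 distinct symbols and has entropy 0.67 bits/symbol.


H_max = log2(K) = log2(4) = 2.0 bits/symbol. Redundancy = 1 - H/H_max = 1 - 0.67/2.0 = 1 - 0.335 = 0.665

0.665


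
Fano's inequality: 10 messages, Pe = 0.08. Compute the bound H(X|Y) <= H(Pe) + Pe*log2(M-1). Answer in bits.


H(Pe) = -Pe*log2(Pe) - (1-Pe)*log2(1-Pe) = -0.08*log2(0.08) - 0.92*log2(0.92) = 0.291508 + 0.110671 = 0.4022. Pe*log2(M-1) = 0.08*log2(9) = 0.253594. Bound = H(Pe) + Pe*log2(M-1) = 0.291508 + 0.110671 + 0.253594 = 0.6558

0.6558 bits


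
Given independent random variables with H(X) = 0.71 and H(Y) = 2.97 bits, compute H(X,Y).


For independent variables, H(X,Y) = H(X) + H(Y) = 0.71 + 2.97 = 3.68

3.68 bits


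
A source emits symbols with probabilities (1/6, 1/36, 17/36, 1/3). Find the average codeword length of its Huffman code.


Huffman construction (repeatedly merge the two least-probable nodes; each merge adds 1 bit to every symbol beneath it): 1/36 + 1/6 = 7/36; 7/36 + 1/3 = 19/36; 17/36 + 19/36 = 1. Resulting codeword lengths (in the order the probabilities were given): (3, 3, 1, 2). L_avg = sum(p_i * l_i) = 1/6*3 + 1/36*3 + 17/36*1 + 1/3*2 = 31/18 = 1.7222

1.7222 bits


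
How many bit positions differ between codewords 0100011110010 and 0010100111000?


Count differing positions: . ^ ^ . ^ ^ ^ . . ^ . ^ . = 7 differences

7


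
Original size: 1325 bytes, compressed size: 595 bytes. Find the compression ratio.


Ratio = original / compressed = 1325 / 595 = 2.2269

2.2269


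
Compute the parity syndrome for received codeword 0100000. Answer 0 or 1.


Syndrome = XOR of all bits = 0 XOR 1 XOR 0 XOR 0 XOR 0 XOR 0 XOR 0 = 1

1


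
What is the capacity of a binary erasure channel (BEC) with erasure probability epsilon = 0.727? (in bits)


C = 1 - epsilon = 1 - 0.727 = 0.273

0.273 bits


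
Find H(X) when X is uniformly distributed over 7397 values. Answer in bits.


H = log2(n) = log2(7397) = 12.8527

12.8527 bits


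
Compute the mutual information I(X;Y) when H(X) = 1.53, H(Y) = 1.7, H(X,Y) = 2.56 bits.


I(X;Y) = H(X) + H(Y) - H(X,Y) = 1.53 + 1.7 - 2.56 = 0.67

0.67 bits


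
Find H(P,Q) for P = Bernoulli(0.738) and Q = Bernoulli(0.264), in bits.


H(P,Q) = -p*log2(q) - (1-p)*log2(1-q). -0.738*log2(0.264) = 1.417986; -0.262*log2(0.736) = 0.115862. H(P,Q) = 1.417986 + 0.115862 = 1.5338

1.5338 bits


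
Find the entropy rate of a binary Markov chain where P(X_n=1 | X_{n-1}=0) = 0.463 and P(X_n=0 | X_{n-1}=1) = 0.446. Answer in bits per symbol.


Stationary distribution: pi_0 = p10/(p01+p10) = 0.4906, pi_1 = 0.5094. Entropy rate H' = pi_0*H(p01) + pi_1*H(p10) = 0.4906*0.996 + 0.5094*0.9916 = 0.9938

0.9938 bits/symbol


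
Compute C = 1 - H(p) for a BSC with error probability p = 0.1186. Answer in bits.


H(p) = -p*log2(p) - (1-p)*log2(1-p) = -0.1186*log2(0.1186) - 0.8814*log2(0.8814) = 0.364793 + 0.160530 = 0.5253. C = 1 - H(p) = 1 - 0.5253 = 0.4747

0.4747 bits


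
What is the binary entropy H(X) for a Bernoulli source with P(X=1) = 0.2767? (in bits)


H = -p*log2(p) - (1-p)*log2(1-p). -0.2767*log2(0.2767) = 0.512893; -0.7233*log2(0.7233) = 0.338023. H = 0.512893 + 0.338023 = 0.8509

0.8509 bits


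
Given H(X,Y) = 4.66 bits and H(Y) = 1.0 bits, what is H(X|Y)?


H(X|Y) = H(X,Y) - H(Y) = 4.66 - 1.0 = 3.66

3.66 bits


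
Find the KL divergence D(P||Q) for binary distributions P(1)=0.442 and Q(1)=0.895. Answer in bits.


KL = p*log2(p/q) + (1-p)*log2((1-p)/(1-q)) = 0.442*log2(0.442/0.895) + 0.558*log2(0.558/0.105) = 0.8948

0.8948 bits


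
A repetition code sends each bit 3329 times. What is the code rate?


Rate = k/n = 1/3329

1/3329


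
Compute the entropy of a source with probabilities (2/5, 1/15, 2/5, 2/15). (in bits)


H = -sum(p_i * log2(p_i)). Terms: -(2/5)*log2(2/5) = 0.528771; -(1/15)*log2(1/15) = 0.260459; -(2/5)*log2(2/5) = 0.528771; -(2/15)*log2(2/15) = 0.387585. H = 0.528771 + 0.260459 + 0.528771 + 0.387585 = 1.7056

1.7056 bits


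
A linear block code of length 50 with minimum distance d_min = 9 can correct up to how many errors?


Correction capability = floor((d-1)/2) = floor((9-1)/2) = 4

4 errors


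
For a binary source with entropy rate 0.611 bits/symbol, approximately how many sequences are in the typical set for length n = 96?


log2|A_typical| = nH = 96 * 0.611 = 58.656, so |A_typical| ~ 2^58.656 = 4.542e+17

4.542e+17


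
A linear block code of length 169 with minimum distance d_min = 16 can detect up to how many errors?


Detection capability = d_min - 1 = 16 - 1 = 15

15 errors


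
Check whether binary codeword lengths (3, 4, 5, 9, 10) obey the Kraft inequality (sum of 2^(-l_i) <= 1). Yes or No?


Kraft sum = sum(2^(-l_i)) = 0.2217, need <= 1. Result: satisfied (a binary prefix-free code with these lengths exists)

Yes


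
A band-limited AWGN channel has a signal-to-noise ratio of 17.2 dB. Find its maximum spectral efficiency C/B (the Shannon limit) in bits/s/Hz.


SNR_linear = 10^(17.2/10) = 52.4807; C/B = log2(1 + SNR_linear) = log2(1 + 52.4807) = 5.7409

5.7409 bits/s/Hz


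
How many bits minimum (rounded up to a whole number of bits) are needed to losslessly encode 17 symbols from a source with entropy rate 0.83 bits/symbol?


Minimum bits >= n * H = 17 * 0.83 = 14.11, rounded up to a whole number of bits = 15

15 bits


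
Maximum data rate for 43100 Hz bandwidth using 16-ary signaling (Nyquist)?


Rate = 2 * B * log2(M) = 2 * 43100 * 4.0 = 344800.0

344800.0 bps


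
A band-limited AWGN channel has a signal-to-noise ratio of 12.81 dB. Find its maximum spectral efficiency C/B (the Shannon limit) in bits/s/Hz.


SNR_linear = 10^(12.81/10) = 19.0985; C/B = log2(1 + SNR_linear) = log2(1 + 19.0985) = 4.329

4.329 bits/s/Hz


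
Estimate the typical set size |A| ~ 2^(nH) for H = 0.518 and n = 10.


log2|A_typical| = nH = 10 * 0.518 = 5.18, so |A_typical| ~ 2^5.18 = 3.625e+01

3.625e+01


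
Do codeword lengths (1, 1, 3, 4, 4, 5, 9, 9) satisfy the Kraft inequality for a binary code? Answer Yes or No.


Kraft sum = sum(2^(-l_i)) = 1.2852, need <= 1. Result: violated (a binary prefix-free code with these lengths cannot exist)

No


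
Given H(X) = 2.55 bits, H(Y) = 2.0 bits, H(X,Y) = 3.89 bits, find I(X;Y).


I(X;Y) = H(X) + H(Y) - H(X,Y) = 2.55 + 2.0 - 3.89 = 0.66

0.66 bits


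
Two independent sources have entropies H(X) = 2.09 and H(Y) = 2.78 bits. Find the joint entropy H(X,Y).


For independent variables, H(X,Y) = H(X) + H(Y) = 2.09 + 2.78 = 4.87

4.87 bits


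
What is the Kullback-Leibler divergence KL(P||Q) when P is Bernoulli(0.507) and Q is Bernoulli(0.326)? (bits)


KL = p*log2(p/q) + (1-p)*log2((1-p)/(1-q)) = 0.507*log2(0.507/0.326) + 0.493*log2(0.493/0.674) = 0.1006

0.1006 bits


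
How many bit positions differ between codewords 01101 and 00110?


Count differing positions: . ^ . ^ ^ = 3 differences

3


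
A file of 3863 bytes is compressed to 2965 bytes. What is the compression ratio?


Ratio = original / compressed = 3863 / 2965 = 1.3029

1.3029


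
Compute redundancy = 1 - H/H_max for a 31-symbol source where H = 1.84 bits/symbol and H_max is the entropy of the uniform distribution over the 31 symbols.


H_max = log2(K) = log2(31) = 4.9542 bits/symbol. Redundancy = 1 - H/H_max = 1 - 1.84/4.9542 = 1 - 0.3714 = 0.6286

0.6286


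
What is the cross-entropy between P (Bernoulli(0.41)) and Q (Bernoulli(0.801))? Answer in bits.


H(P,Q) = -p*log2(q) - (1-p)*log2(1-q). -0.41*log2(0.801) = 0.131252; -0.59*log2(0.199) = 1.374204. H(P,Q) = 0.131252 + 1.374204 = 1.5055

1.5055 bits


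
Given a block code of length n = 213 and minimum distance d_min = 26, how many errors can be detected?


Detection capability = d_min - 1 = 26 - 1 = 25

25 errors


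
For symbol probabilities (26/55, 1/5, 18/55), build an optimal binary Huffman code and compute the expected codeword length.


Huffman construction (repeatedly merge the two least-probable nodes; each merge adds 1 bit to every symbol beneath it): 1/5 + 18/55 = 29/55; 26/55 + 29/55 = 1. Resulting codeword lengths (in the order the probabilities were given): (1, 2, 2). L_avg = sum(p_i * l_i) = 26/55*1 + 1/5*2 + 18/55*2 = 84/55 = 1.5273

1.5273 bits


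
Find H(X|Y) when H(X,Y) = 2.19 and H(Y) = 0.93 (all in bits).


H(X|Y) = H(X,Y) - H(Y) = 2.19 - 0.93 = 1.26

1.26 bits


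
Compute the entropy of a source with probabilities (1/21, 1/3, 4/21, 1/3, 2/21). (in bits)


H = -sum(p_i * log2(p_i)). Terms: -(1/21)*log2(1/21) = 0.209158; -(1/3)*log2(1/3) = 0.528321; -(4/21)*log2(4/21) = 0.455680; -(1/3)*log2(1/3) = 0.528321; -(2/21)*log2(2/21) = 0.323078. H = 0.209158 + 0.528321 + 0.455680 + 0.528321 + 0.323078 = 2.0446

2.0446 bits


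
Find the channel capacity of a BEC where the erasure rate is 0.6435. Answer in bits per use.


C = 1 - epsilon = 1 - 0.6435 = 0.3565

0.3565 bits


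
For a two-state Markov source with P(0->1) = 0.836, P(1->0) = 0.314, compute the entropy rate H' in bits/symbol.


Stationary distribution: pi_0 = p10/(p01+p10) = 0.273, pi_1 = 0.727. Entropy rate H' = pi_0*H(p01) + pi_1*H(p10) = 0.273*0.6438 + 0.727*0.8977 = 0.8284

0.8284 bits/symbol


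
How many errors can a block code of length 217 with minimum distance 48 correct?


Correction capability = floor((d-1)/2) = floor((48-1)/2) = 23

23 errors


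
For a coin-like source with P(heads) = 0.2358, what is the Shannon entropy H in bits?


H = -p*log2(p) - (1-p)*log2(1-p). -0.2358*log2(0.2358) = 0.491493; -0.7642*log2(0.7642) = 0.296493. H = 0.491493 + 0.296493 = 0.788

0.788 bits


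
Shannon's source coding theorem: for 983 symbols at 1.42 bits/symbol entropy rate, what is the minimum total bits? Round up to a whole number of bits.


Minimum bits >= n * H = 983 * 1.42 = 1395.86, rounded up to a whole number of bits = 1396

1396 bits


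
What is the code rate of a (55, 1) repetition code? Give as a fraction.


Rate = k/n = 1/55

1/55


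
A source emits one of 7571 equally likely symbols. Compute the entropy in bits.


H = log2(n) = log2(7571) = 12.8863

12.8863 bits


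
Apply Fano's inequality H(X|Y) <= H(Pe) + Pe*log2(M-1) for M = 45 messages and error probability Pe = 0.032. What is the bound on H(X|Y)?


H(Pe) = -Pe*log2(Pe) - (1-Pe)*log2(1-Pe) = -0.032*log2(0.032) - 0.968*log2(0.968) = 0.158905 + 0.045420 = 0.2043. Pe*log2(M-1) = 0.032*log2(44) = 0.174702. Bound = H(Pe) + Pe*log2(M-1) = 0.158905 + 0.045420 + 0.174702 = 0.379

0.379 bits


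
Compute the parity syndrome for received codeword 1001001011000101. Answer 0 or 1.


Syndrome = XOR of all bits = 1 XOR 0 XOR 0 XOR 1 XOR 0 XOR 0 XOR 1 XOR 0 XOR 1 XOR 1 XOR 0 XOR 0 XOR 0 XOR 1 XOR 0 XOR 1 = 1

1


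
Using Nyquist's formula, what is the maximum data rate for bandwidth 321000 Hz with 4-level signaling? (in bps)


Rate = 2 * B * log2(M) = 2 * 321000 * 2.0 = 1284000.0

1284000.0 bps


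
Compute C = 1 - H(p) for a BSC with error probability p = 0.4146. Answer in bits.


H(p) = -p*log2(p) - (1-p)*log2(1-p) = -0.4146*log2(0.4146) - 0.5854*log2(0.5854) = 0.526628 + 0.452225 = 0.9789. C = 1 - H(p) = 1 - 0.9789 = 0.0211

0.0211 bits


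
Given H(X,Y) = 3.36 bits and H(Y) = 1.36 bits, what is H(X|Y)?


H(X|Y) = H(X,Y) - H(Y) = 3.36 - 1.36 = 2.0

2.0 bits


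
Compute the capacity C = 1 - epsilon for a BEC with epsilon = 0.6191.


C = 1 - epsilon = 1 - 0.6191 = 0.3809

0.3809 bits


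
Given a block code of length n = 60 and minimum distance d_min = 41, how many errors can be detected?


Detection capability = d_min - 1 = 41 - 1 = 40

40 errors


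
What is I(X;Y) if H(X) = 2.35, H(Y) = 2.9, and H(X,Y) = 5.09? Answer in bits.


I(X;Y) = H(X) + H(Y) - H(X,Y) = 2.35 + 2.9 - 5.09 = 0.16

0.16 bits


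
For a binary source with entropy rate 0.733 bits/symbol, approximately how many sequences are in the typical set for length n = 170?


log2|A_typical| = nH = 170 * 0.733 = 124.61, so |A_typical| ~ 2^124.61 = 3.246e+37

3.246e+37


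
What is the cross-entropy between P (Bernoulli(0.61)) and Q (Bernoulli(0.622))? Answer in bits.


H(P,Q) = -p*log2(q) - (1-p)*log2(1-q). -0.61*log2(0.622) = 0.417858; -0.39*log2(0.378) = 0.547381. H(P,Q) = 0.417858 + 0.547381 = 0.9652

0.9652 bits


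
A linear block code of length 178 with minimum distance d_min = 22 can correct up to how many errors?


Correction capability = floor((d-1)/2) = floor((22-1)/2) = 10

10 errors


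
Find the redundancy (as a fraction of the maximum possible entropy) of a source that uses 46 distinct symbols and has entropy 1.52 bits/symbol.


H_max = log2(K) = log2(46) = 5.5236 bits/symbol. Redundancy = 1 - H/H_max = 1 - 1.52/5.5236 = 1 - 0.2752 = 0.7248

0.7248


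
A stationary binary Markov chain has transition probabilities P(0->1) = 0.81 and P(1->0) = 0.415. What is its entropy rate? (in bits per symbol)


Stationary distribution: pi_0 = p10/(p01+p10) = 0.3388, pi_1 = 0.6612. Entropy rate H' = pi_0*H(p01) + pi_1*H(p10) = 0.3388*0.7015 + 0.6612*0.9791 = 0.885

0.885 bits/symbol


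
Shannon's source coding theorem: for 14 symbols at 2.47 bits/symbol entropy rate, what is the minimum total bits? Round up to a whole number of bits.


Minimum bits >= n * H = 14 * 2.47 = 34.58, rounded up to a whole number of bits = 35

35 bits


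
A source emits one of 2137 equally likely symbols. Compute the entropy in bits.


H = log2(n) = log2(2137) = 11.0614

11.0614 bits


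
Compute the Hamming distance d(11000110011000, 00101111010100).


Count differing positions: ^ ^ ^ . ^ . . ^ . . ^ ^ . . = 7 differences

7


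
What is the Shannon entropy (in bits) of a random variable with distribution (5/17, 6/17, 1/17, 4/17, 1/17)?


H = -sum(p_i * log2(p_i)). Terms: -(5/17)*log2(5/17) = 0.519275; -(6/17)*log2(6/17) = 0.530294; -(1/17)*log2(1/17) = 0.240439; -(4/17)*log2(4/17) = 0.491168; -(1/17)*log2(1/17) = 0.240439. H = 0.519275 + 0.530294 + 0.240439 + 0.491168 + 0.240439 = 2.0216

2.0216 bits


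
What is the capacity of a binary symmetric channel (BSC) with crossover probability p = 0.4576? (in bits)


H(p) = -p*log2(p) - (1-p)*log2(1-p) = -0.4576*log2(0.4576) - 0.5424*log2(0.5424) = 0.516100 + 0.478706 = 0.9948. C = 1 - H(p) = 1 - 0.9948 = 0.0052

0.0052 bits


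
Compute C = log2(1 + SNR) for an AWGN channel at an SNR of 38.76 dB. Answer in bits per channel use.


SNR_linear = 10^(38.76/10) = 7516.2289; C = log2(1 + SNR_linear) = log2(1 + 7516.2289) = 12.876

12.876 bits/channel use


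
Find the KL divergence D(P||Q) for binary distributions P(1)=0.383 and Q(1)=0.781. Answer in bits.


KL = p*log2(p/q) + (1-p)*log2((1-p)/(1-q)) = 0.383*log2(0.383/0.781) + 0.617*log2(0.617/0.219) = 0.5283

0.5283 bits


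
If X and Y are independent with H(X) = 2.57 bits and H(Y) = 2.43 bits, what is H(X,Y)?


For independent variables, H(X,Y) = H(X) + H(Y) = 2.57 + 2.43 = 5.0

5.0 bits


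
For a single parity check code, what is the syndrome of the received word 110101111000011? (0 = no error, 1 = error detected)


Syndrome = XOR of all bits = 1 XOR 1 XOR 0 XOR 1 XOR 0 XOR 1 XOR 1 XOR 1 XOR 1 XOR 0 XOR 0 XOR 0 XOR 0 XOR 1 XOR 1 = 1

1


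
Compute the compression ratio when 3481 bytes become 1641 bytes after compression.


Ratio = original / compressed = 3481 / 1641 = 2.1213

2.1213


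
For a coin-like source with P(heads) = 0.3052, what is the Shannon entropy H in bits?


H = -p*log2(p) - (1-p)*log2(1-p). -0.3052*log2(0.3052) = 0.522555; -0.6948*log2(0.6948) = 0.365000. H = 0.522555 + 0.365000 = 0.8876

0.8876 bits


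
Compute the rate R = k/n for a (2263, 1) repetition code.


Rate = k/n = 1/2263

1/2263


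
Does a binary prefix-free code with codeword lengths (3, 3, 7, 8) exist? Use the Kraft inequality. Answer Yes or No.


Kraft sum = sum(2^(-l_i)) = 0.2617, need <= 1. Result: satisfied (a binary prefix-free code with these lengths exists)

Yes


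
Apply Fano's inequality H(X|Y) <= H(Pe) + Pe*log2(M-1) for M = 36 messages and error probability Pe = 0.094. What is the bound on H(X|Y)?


H(Pe) = -Pe*log2(Pe) - (1-Pe)*log2(1-Pe) = -0.094*log2(0.094) - 0.906*log2(0.906) = 0.320652 + 0.129030 = 0.4497. Pe*log2(M-1) = 0.094*log2(35) = 0.482153. Bound = H(Pe) + Pe*log2(M-1) = 0.320652 + 0.129030 + 0.482153 = 0.9318

0.9318 bits


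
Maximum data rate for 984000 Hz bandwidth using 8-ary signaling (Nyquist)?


Rate = 2 * B * log2(M) = 2 * 984000 * 3.0 = 5904000.0

5904000.0 bps


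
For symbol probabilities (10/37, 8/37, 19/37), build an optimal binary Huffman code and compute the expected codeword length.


Huffman construction (repeatedly merge the two least-probable nodes; each merge adds 1 bit to every symbol beneath it): 8/37 + 10/37 = 18/37; 18/37 + 19/37 = 1. Resulting codeword lengths (in the order the probabilities were given): (2, 2, 1). L_avg = sum(p_i * l_i) = 10/37*2 + 8/37*2 + 19/37*1 = 55/37 = 1.4865

1.4865 bits


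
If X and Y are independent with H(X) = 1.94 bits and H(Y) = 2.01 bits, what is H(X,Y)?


For independent variables, H(X,Y) = H(X) + H(Y) = 1.94 + 2.01 = 3.95

3.95 bits


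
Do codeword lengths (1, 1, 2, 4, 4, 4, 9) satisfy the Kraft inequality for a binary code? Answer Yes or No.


Kraft sum = sum(2^(-l_i)) = 1.4395, need <= 1. Result: violated (a binary prefix-free code with these lengths cannot exist)

No


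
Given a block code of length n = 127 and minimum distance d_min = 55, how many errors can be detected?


Detection capability = d_min - 1 = 55 - 1 = 54

54 errors


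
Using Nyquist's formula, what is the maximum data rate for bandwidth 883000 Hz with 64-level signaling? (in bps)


Rate = 2 * B * log2(M) = 2 * 883000 * 6.0 = 10596000.0

10596000.0 bps


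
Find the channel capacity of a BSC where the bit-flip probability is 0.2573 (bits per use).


H(p) = -p*log2(p) - (1-p)*log2(1-p) = -0.2573*log2(0.2573) - 0.7427*log2(0.7427) = 0.503916 + 0.318729 = 0.8226. C = 1 - H(p) = 1 - 0.8226 = 0.1774

0.1774 bits


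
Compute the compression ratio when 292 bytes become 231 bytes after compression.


Ratio = original / compressed = 292 / 231 = 1.2641

1.2641


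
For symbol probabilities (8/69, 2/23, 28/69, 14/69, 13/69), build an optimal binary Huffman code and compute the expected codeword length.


Huffman construction (repeatedly merge the two least-probable nodes; each merge adds 1 bit to every symbol beneath it): 2/23 + 8/69 = 14/69; 13/69 + 14/69 = 9/23; 14/69 + 9/23 = 41/69; 28/69 + 41/69 = 1. Resulting codeword lengths (in the order the probabilities were given): (3, 3, 1, 3, 3). L_avg = sum(p_i * l_i) = 8/69*3 + 2/23*3 + 28/69*1 + 14/69*3 + 13/69*3 = 151/69 = 2.1884

2.1884 bits


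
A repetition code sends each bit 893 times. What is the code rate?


Rate = k/n = 1/893

1/893


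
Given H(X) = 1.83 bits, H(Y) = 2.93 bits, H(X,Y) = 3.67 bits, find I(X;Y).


I(X;Y) = H(X) + H(Y) - H(X,Y) = 1.83 + 2.93 - 3.67 = 1.09

1.09 bits


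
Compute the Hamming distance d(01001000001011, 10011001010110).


Count differing positions: ^ ^ . ^ . . . ^ . ^ ^ ^ . ^ = 8 differences

8


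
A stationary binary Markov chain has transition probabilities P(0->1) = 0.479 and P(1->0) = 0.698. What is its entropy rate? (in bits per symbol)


Stationary distribution: pi_0 = p10/(p01+p10) = 0.593, pi_1 = 0.407. Entropy rate H' = pi_0*H(p01) + pi_1*H(p10) = 0.593*0.9987 + 0.407*0.8837 = 0.9519

0.9519 bits/symbol


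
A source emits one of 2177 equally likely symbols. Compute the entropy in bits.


H = log2(n) = log2(2177) = 11.0881

11.0881 bits


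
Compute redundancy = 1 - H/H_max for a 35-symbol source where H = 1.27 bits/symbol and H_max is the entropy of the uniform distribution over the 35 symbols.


H_max = log2(K) = log2(35) = 5.1293 bits/symbol. Redundancy = 1 - H/H_max = 1 - 1.27/5.1293 = 1 - 0.2476 = 0.7524

0.7524


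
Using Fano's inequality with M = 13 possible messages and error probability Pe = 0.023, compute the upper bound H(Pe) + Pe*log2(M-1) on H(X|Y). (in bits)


H(Pe) = -Pe*log2(Pe) - (1-Pe)*log2(1-Pe) = -0.023*log2(0.023) - 0.977*log2(0.977) = 0.125171 + 0.032797 = 0.158. Pe*log2(M-1) = 0.023*log2(12) = 0.082454. Bound = H(Pe) + Pe*log2(M-1) = 0.125171 + 0.032797 + 0.082454 = 0.2404

0.2404 bits


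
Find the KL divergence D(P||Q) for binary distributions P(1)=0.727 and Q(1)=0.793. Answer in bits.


KL = p*log2(p/q) + (1-p)*log2((1-p)/(1-q)) = 0.727*log2(0.727/0.793) + 0.273*log2(0.273/0.207) = 0.0179

0.0179 bits


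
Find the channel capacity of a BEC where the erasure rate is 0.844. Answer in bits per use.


C = 1 - epsilon = 1 - 0.844 = 0.156

0.156 bits


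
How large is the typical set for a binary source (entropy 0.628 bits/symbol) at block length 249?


log2|A_typical| = nH = 249 * 0.628 = 156.372, so |A_typical| ~ 2^156.372 = 1.182e+47

1.182e+47


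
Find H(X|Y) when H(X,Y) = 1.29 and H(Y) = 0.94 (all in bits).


H(X|Y) = H(X,Y) - H(Y) = 1.29 - 0.94 = 0.35

0.35 bits


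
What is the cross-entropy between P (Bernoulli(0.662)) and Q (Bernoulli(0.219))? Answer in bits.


H(P,Q) = -p*log2(q) - (1-p)*log2(1-q). -0.662*log2(0.219) = 1.450440; -0.338*log2(0.781) = 0.120533. H(P,Q) = 1.450440 + 0.120533 = 1.571

1.571 bits


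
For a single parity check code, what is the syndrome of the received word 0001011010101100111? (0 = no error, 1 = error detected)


Syndrome = XOR of all bits = 0 XOR 0 XOR 0 XOR 1 XOR 0 XOR 1 XOR 1 XOR 0 XOR 1 XOR 0 XOR 1 XOR 0 XOR 1 XOR 1 XOR 0 XOR 0 XOR 1 XOR 1 XOR 1 = 0

0


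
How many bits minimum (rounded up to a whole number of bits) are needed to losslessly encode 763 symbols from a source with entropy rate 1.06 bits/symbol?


Minimum bits >= n * H = 763 * 1.06 = 808.78, rounded up to a whole number of bits = 809

809 bits


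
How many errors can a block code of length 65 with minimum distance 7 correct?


Correction capability = floor((d-1)/2) = floor((7-1)/2) = 3

3 errors


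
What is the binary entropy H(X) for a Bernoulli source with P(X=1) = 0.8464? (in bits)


H = -p*log2(p) - (1-p)*log2(1-p). -0.8464*log2(0.8464) = 0.203634; -0.1536*log2(0.1536) = 0.415142. H = 0.203634 + 0.415142 = 0.6188

0.6188 bits


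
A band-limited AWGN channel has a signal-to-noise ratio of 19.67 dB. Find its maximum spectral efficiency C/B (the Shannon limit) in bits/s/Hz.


SNR_linear = 10^(19.67/10) = 92.683; C/B = log2(1 + SNR_linear) = log2(1 + 92.683) = 6.5497

6.5497 bits/s/Hz


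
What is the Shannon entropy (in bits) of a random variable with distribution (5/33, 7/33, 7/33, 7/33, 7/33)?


H = -sum(p_i * log2(p_i)). Terms: -(5/33)*log2(5/33) = 0.412495; -(7/33)*log2(7/33) = 0.474523; -(7/33)*log2(7/33) = 0.474523; -(7/33)*log2(7/33) = 0.474523; -(7/33)*log2(7/33) = 0.474523. H = 0.412495 + 0.474523 + 0.474523 + 0.474523 + 0.474523 = 2.3106

2.3106 bits


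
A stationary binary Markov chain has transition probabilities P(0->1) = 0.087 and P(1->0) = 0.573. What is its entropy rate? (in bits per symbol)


Stationary distribution: pi_0 = p10/(p01+p10) = 0.8682, pi_1 = 0.1318. Entropy rate H' = pi_0*H(p01) + pi_1*H(p10) = 0.8682*0.4264 + 0.1318*0.9846 = 0.5

0.5 bits/symbol


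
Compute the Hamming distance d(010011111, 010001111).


Count differing positions: . . . . ^ . . . . = 1 differences

1


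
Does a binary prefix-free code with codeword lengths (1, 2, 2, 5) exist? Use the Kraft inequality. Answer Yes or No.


Kraft sum = sum(2^(-l_i)) = 1.0312, need <= 1. Result: violated (a binary prefix-free code with these lengths cannot exist)

No


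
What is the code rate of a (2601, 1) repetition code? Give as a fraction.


Rate = k/n = 1/2601

1/2601


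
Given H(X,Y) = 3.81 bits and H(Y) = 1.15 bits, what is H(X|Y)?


H(X|Y) = H(X,Y) - H(Y) = 3.81 - 1.15 = 2.66

2.66 bits


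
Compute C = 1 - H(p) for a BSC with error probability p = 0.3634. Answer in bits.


H(p) = -p*log2(p) - (1-p)*log2(1-p) = -0.3634*log2(0.3634) - 0.6366*log2(0.6366) = 0.530698 + 0.414771 = 0.9455. C = 1 - H(p) = 1 - 0.9455 = 0.0545

0.0545 bits


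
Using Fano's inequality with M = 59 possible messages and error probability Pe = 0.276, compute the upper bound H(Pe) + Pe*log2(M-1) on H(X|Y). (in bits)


H(Pe) = -Pe*log2(Pe) - (1-Pe)*log2(1-Pe) = -0.276*log2(0.276) - 0.724*log2(0.724) = 0.512604 + 0.337339 = 0.8499. Pe*log2(M-1) = 0.276*log2(58) = 1.616803. Bound = H(Pe) + Pe*log2(M-1) = 0.512604 + 0.337339 + 1.616803 = 2.4667

2.4667 bits


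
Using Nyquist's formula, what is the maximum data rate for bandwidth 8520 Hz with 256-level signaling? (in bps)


Rate = 2 * B * log2(M) = 2 * 8520 * 8.0 = 136320.0

136320.0 bps


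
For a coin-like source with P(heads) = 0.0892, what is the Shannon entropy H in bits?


H = -p*log2(p) - (1-p)*log2(1-p). -0.0892*log2(0.0892) = 0.311024; -0.9108*log2(0.9108) = 0.122770. H = 0.311024 + 0.122770 = 0.4338

0.4338 bits


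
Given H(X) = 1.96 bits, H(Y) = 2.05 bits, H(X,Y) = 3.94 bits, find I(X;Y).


I(X;Y) = H(X) + H(Y) - H(X,Y) = 1.96 + 2.05 - 3.94 = 0.07

0.07 bits


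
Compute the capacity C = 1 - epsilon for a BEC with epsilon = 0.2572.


C = 1 - epsilon = 1 - 0.2572 = 0.7428

0.7428 bits


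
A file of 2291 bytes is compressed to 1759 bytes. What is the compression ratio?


Ratio = original / compressed = 2291 / 1759 = 1.3024

1.3024


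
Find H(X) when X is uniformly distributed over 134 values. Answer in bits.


H = log2(n) = log2(134) = 7.0661

7.0661 bits


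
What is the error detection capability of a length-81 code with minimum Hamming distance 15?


Detection capability = d_min - 1 = 15 - 1 = 14

14 errors


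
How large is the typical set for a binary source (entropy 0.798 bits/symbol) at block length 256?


log2|A_typical| = nH = 256 * 0.798 = 204.288, so |A_typical| ~ 2^204.288 = 3.139e+61

3.139e+61


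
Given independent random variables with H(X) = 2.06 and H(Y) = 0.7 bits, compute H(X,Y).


For independent variables, H(X,Y) = H(X) + H(Y) = 2.06 + 0.7 = 2.76

2.76 bits


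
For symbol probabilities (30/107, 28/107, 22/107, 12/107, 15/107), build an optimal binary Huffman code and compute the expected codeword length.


Huffman construction (repeatedly merge the two least-probable nodes; each merge adds 1 bit to every symbol beneath it): 12/107 + 15/107 = 27/107; 22/107 + 27/107 = 49/107; 28/107 + 30/107 = 58/107; 49/107 + 58/107 = 1. Resulting codeword lengths (in the order the probabilities were given): (2, 2, 2, 3, 3). L_avg = sum(p_i * l_i) = 30/107*2 + 28/107*2 + 22/107*2 + 12/107*3 + 15/107*3 = 241/107 = 2.2523

2.2523 bits


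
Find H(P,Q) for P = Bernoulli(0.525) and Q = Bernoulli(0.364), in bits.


H(P,Q) = -p*log2(q) - (1-p)*log2(1-q). -0.525*log2(0.364) = 0.765445; -0.475*log2(0.636) = 0.310128. H(P,Q) = 0.765445 + 0.310128 = 1.0756

1.0756 bits


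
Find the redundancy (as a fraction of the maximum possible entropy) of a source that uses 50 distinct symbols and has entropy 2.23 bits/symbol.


H_max = log2(K) = log2(50) = 5.6439 bits/symbol. Redundancy = 1 - H/H_max = 1 - 2.23/5.6439 = 1 - 0.3951 = 0.6049

0.6049


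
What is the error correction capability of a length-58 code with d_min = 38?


Correction capability = floor((d-1)/2) = floor((38-1)/2) = 18

18 errors


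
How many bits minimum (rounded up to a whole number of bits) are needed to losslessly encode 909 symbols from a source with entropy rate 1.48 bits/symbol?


Minimum bits >= n * H = 909 * 1.48 = 1345.32, rounded up to a whole number of bits = 1346

1346 bits


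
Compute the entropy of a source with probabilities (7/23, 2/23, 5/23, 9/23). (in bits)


H = -sum(p_i * log2(p_i)). Terms: -(7/23)*log2(7/23) = 0.522324; -(2/23)*log2(2/23) = 0.306397; -(5/23)*log2(5/23) = 0.478616; -(9/23)*log2(9/23) = 0.529684. H = 0.522324 + 0.306397 + 0.478616 + 0.529684 = 1.837

1.837 bits


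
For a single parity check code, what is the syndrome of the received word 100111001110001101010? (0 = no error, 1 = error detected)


Syndrome = XOR of all bits = 1 XOR 0 XOR 0 XOR 1 XOR 1 XOR 1 XOR 0 XOR 0 XOR 1 XOR 1 XOR 1 XOR 0 XOR 0 XOR 0 XOR 1 XOR 1 XOR 0 XOR 1 XOR 0 XOR 1 XOR 0 = 1

1


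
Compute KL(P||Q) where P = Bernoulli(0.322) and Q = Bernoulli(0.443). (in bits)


KL = p*log2(p/q) + (1-p)*log2((1-p)/(1-q)) = 0.322*log2(0.322/0.443) + 0.678*log2(0.678/0.557) = 0.0441

0.0441 bits


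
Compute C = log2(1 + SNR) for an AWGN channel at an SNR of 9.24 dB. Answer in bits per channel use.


SNR_linear = 10^(9.24/10) = 8.3946; C = log2(1 + SNR_linear) = log2(1 + 8.3946) = 3.2318

3.2318 bits/channel use


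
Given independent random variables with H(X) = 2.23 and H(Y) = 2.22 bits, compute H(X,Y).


For independent variables, H(X,Y) = H(X) + H(Y) = 2.23 + 2.22 = 4.45

4.45 bits


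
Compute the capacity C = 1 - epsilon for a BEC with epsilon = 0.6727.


C = 1 - epsilon = 1 - 0.6727 = 0.3273

0.3273 bits


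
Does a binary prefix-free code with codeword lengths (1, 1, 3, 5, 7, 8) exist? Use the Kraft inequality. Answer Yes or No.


Kraft sum = sum(2^(-l_i)) = 1.168, need <= 1. Result: violated (a binary prefix-free code with these lengths cannot exist)

No


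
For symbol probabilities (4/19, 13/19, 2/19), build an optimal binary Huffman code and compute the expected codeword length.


Huffman construction (repeatedly merge the two least-probable nodes; each merge adds 1 bit to every symbol beneath it): 2/19 + 4/19 = 6/19; 6/19 + 13/19 = 1. Resulting codeword lengths (in the order the probabilities were given): (2, 1, 2). L_avg = sum(p_i * l_i) = 4/19*2 + 13/19*1 + 2/19*2 = 25/19 = 1.3158

1.3158 bits


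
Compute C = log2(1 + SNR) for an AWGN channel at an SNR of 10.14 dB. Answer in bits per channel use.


SNR_linear = 10^(10.14/10) = 10.3276; C = log2(1 + SNR_linear) = log2(1 + 10.3276) = 3.5018

3.5018 bits/channel use


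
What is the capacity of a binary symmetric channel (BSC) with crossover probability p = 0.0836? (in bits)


H(p) = -p*log2(p) - (1-p)*log2(1-p) = -0.0836*log2(0.0836) - 0.9164*log2(0.9164) = 0.299318 + 0.115421 = 0.4147. C = 1 - H(p) = 1 - 0.4147 = 0.5853

0.5853 bits


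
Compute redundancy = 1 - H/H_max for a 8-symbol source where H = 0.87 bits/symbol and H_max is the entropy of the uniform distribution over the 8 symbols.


H_max = log2(K) = log2(8) = 3.0 bits/symbol. Redundancy = 1 - H/H_max = 1 - 0.87/3.0 = 1 - 0.29 = 0.71

0.71


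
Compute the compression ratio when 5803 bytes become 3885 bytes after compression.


Ratio = original / compressed = 5803 / 3885 = 1.4937

1.4937


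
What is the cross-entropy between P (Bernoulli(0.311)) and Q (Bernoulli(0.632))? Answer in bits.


H(P,Q) = -p*log2(q) - (1-p)*log2(1-q). -0.311*log2(0.632) = 0.205883; -0.689*log2(0.368) = 0.993691. H(P,Q) = 0.205883 + 0.993691 = 1.1996

1.1996 bits


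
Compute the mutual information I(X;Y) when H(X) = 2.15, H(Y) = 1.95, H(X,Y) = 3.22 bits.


I(X;Y) = H(X) + H(Y) - H(X,Y) = 2.15 + 1.95 - 3.22 = 0.88

0.88 bits


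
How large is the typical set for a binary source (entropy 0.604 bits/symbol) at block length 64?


log2|A_typical| = nH = 64 * 0.604 = 38.656, so |A_typical| ~ 2^38.656 = 4.331e+11

4.331e+11


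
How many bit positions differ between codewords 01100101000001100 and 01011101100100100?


Count differing positions: . . ^ ^ ^ . . . ^ . . ^ . ^ . . . = 6 differences

6


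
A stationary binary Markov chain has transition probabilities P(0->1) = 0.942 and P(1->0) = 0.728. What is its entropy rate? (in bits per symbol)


Stationary distribution: pi_0 = p10/(p01+p10) = 0.4359, pi_1 = 0.5641. Entropy rate H' = pi_0*H(p01) + pi_1*H(p10) = 0.4359*0.3195 + 0.5641*0.8443 = 0.6155

0.6155 bits/symbol
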